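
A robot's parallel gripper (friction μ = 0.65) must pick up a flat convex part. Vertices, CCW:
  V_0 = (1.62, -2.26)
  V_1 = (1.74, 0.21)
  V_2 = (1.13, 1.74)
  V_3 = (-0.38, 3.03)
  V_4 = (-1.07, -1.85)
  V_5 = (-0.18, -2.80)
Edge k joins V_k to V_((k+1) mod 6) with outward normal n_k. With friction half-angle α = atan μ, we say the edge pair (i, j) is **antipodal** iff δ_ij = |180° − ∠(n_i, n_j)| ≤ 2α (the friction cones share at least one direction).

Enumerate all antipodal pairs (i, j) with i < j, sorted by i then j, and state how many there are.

α = atan 0.65 = 33.02°;  2α = 66.05°
n_0 = (+0.9988, -0.0485)
n_1 = (+0.9289, +0.3703)
n_2 = (+0.6495, +0.7603)
n_3 = (-0.9902, +0.1400)
n_4 = (-0.7298, -0.6837)
n_5 = (+0.2873, -0.9578)
  (0,1): δ = 155.48°  ·
  (0,2): δ = 127.73°  ·
  (0,3): δ = 5.27°  ✓
  (0,4): δ = 45.91°  ✓
  (0,5): δ = 109.48°  ·
  (1,2): δ = 152.24°  ·
  (1,3): δ = 29.78°  ✓
  (1,4): δ = 21.40°  ✓
  (1,5): δ = 84.96°  ·
  (2,3): δ = 57.54°  ✓
  (2,4): δ = 6.36°  ✓
  (2,5): δ = 57.21°  ✓
  (3,4): δ = 128.82°  ·
  (3,5): δ = 65.25°  ✓
  (4,5): δ = 116.43°  ·
antipodal pairs: 8

count = 8; pairs: (0,3), (0,4), (1,3), (1,4), (2,3), (2,4), (2,5), (3,5)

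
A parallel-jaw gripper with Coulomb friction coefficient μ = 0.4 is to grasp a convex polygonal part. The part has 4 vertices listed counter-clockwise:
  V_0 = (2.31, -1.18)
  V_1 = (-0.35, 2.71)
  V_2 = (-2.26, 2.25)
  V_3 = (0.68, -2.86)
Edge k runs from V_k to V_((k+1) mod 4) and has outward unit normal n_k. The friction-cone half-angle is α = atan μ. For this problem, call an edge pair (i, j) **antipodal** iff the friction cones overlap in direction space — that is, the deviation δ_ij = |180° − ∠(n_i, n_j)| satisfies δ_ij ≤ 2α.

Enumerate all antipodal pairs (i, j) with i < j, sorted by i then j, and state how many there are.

α = atan 0.4 = 21.80°;  2α = 43.60°
n_0 = (+0.8255, +0.5645)
n_1 = (-0.2341, +0.9722)
n_2 = (-0.8668, -0.4987)
n_3 = (+0.7177, -0.6963)
  (0,1): δ = 110.82°  ·
  (0,2): δ = 4.45°  ✓
  (0,3): δ = 101.50°  ·
  (1,2): δ = 73.63°  ·
  (1,3): δ = 32.32°  ✓
  (2,3): δ = 74.05°  ·
antipodal pairs: 2

count = 2; pairs: (0,2), (1,3)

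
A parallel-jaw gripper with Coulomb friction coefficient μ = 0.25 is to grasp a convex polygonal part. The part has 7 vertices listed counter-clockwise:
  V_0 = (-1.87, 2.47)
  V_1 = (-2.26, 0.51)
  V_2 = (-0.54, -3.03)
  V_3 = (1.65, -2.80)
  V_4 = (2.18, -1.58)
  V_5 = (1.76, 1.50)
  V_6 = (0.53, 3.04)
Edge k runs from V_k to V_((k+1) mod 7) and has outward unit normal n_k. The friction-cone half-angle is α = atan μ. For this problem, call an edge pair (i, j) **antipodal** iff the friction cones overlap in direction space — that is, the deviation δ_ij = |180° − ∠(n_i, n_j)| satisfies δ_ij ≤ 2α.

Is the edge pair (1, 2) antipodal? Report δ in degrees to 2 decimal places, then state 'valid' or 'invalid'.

δ = 109.92°, invalid

α = atan 0.25 = 14.04°;  2α = 28.07°
edge 1: e_1 = (+1.72, -3.54);  n_1 = (-0.8995, -0.4370)
edge 2: e_2 = (+2.19, +0.23);  n_2 = (+0.1044, -0.9945)
∠(n_1, n_2) = 70.08°
δ = |180° − 70.08°| = 109.92°
109.92° > 2α = 28.07°  →  invalid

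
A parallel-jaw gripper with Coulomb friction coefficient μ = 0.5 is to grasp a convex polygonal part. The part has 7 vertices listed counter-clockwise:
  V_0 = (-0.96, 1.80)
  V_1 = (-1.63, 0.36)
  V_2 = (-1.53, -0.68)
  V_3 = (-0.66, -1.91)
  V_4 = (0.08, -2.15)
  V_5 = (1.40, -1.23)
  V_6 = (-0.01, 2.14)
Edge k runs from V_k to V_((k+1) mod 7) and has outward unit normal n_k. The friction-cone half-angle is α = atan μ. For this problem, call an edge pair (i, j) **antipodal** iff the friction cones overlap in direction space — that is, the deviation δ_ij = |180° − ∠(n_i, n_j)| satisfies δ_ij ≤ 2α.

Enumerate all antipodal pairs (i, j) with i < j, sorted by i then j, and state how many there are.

count = 7; pairs: (0,4), (0,5), (1,5), (2,5), (3,5), (3,6), (4,6)

α = atan 0.5 = 26.57°;  2α = 53.13°
n_0 = (-0.9067, +0.4219)
n_1 = (-0.9954, -0.0957)
n_2 = (-0.8164, -0.5775)
n_3 = (-0.3085, -0.9512)
n_4 = (+0.5718, -0.8204)
n_5 = (+0.9225, +0.3860)
n_6 = (-0.3370, +0.9415)
  (0,1): δ = 149.56°  ·
  (0,2): δ = 119.78°  ·
  (0,3): δ = 83.02°  ·
  (0,4): δ = 30.17°  ✓
  (0,5): δ = 47.66°  ✓
  (0,6): δ = 134.64°  ·
  (1,2): δ = 150.22°  ·
  (1,3): δ = 113.46°  ·
  (1,4): δ = 60.62°  ·
  (1,5): δ = 17.21°  ✓
  (1,6): δ = 104.20°  ·
  (2,3): δ = 143.24°  ·
  (2,4): δ = 90.40°  ·
  (2,5): δ = 12.57°  ✓
  (2,6): δ = 74.42°  ·
  (3,4): δ = 127.16°  ·
  (3,5): δ = 49.33°  ✓
  (3,6): δ = 37.66°  ✓
  (4,5): δ = 102.17°  ·
  (4,6): δ = 15.18°  ✓
  (5,6): δ = 93.01°  ·
antipodal pairs: 7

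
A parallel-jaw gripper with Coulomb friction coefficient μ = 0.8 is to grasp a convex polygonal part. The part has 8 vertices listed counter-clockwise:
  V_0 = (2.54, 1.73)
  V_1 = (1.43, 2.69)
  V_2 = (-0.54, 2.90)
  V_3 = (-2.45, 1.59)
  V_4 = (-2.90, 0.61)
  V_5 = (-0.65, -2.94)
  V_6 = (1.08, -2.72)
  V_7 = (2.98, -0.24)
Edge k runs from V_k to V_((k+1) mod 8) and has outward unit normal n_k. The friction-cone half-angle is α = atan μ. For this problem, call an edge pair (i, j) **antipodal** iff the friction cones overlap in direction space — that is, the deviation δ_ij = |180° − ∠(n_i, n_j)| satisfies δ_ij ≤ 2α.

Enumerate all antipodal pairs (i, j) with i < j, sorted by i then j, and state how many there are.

count = 14; pairs: (0,3), (0,4), (0,5), (1,4), (1,5), (1,6), (2,5), (2,6), (2,7), (3,5), (3,6), (3,7), (4,6), (4,7)

α = atan 0.8 = 38.66°;  2α = 77.32°
n_0 = (+0.6542, +0.7564)
n_1 = (+0.1060, +0.9944)
n_2 = (-0.5656, +0.8247)
n_3 = (-0.9088, +0.4173)
n_4 = (-0.8446, -0.5353)
n_5 = (+0.1262, -0.9920)
n_6 = (+0.7938, -0.6082)
n_7 = (+0.9760, +0.2180)
  (0,1): δ = 145.23°  ·
  (0,2): δ = 104.70°  ·
  (0,3): δ = 73.81°  ✓
  (0,4): δ = 16.78°  ✓
  (0,5): δ = 48.10°  ✓
  (0,6): δ = 93.40°  ·
  (0,7): δ = 143.45°  ·
  (1,2): δ = 139.47°  ·
  (1,3): δ = 108.58°  ·
  (1,4): δ = 51.55°  ✓
  (1,5): δ = 13.33°  ✓
  (1,6): δ = 58.63°  ✓
  (1,7): δ = 108.68°  ·
  (2,3): δ = 149.11°  ·
  (2,4): δ = 92.08°  ·
  (2,5): δ = 27.20°  ✓
  (2,6): δ = 18.10°  ✓
  (2,7): δ = 68.15°  ✓
  (3,4): δ = 122.97°  ·
  (3,5): δ = 58.09°  ✓
  (3,6): δ = 12.79°  ✓
  (3,7): δ = 37.25°  ✓
  (4,5): δ = 115.12°  ·
  (4,6): δ = 69.82°  ✓
  (4,7): δ = 19.78°  ✓
  (5,6): δ = 134.70°  ·
  (5,7): δ = 84.66°  ·
  (6,7): δ = 129.95°  ·
antipodal pairs: 14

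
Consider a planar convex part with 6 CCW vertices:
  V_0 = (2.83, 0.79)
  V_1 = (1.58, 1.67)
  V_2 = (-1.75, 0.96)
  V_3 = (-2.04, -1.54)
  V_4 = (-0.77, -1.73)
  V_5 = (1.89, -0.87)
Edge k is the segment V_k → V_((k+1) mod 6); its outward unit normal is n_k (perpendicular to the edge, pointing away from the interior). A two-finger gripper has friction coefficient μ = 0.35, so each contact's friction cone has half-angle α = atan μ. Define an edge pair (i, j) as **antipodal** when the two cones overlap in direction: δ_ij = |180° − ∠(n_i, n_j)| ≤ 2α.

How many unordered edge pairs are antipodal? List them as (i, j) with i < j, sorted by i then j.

count = 4; pairs: (0,3), (1,3), (1,4), (2,5)

α = atan 0.35 = 19.29°;  2α = 38.58°
n_0 = (+0.5757, +0.8177)
n_1 = (-0.2085, +0.9780)
n_2 = (-0.9933, +0.1152)
n_3 = (-0.1480, -0.9890)
n_4 = (+0.3076, -0.9515)
n_5 = (+0.8702, -0.4927)
  (0,1): δ = 132.82°  ·
  (0,2): δ = 61.47°  ·
  (0,3): δ = 26.64°  ✓
  (0,4): δ = 53.06°  ·
  (0,5): δ = 95.62°  ·
  (1,2): δ = 108.65°  ·
  (1,3): δ = 20.54°  ✓
  (1,4): δ = 5.88°  ✓
  (1,5): δ = 48.44°  ·
  (2,3): δ = 91.89°  ·
  (2,4): δ = 65.47°  ·
  (2,5): δ = 22.90°  ✓
  (3,4): δ = 153.57°  ·
  (3,5): δ = 111.01°  ·
  (4,5): δ = 137.44°  ·
antipodal pairs: 4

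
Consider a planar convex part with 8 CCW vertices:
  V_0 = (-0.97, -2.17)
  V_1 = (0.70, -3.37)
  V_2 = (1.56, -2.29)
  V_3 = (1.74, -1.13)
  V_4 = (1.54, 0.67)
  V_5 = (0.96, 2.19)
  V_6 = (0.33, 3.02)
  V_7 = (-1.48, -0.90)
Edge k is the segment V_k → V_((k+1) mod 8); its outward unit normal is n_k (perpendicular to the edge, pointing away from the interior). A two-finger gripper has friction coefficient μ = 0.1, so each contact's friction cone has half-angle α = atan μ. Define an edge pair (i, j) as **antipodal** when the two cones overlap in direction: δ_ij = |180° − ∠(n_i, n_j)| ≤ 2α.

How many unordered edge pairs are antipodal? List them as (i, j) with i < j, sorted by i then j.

count = 1; pairs: (4,7)

α = atan 0.1 = 5.71°;  2α = 11.42°
n_0 = (-0.5835, -0.8121)
n_1 = (+0.7823, -0.6229)
n_2 = (+0.9882, -0.1533)
n_3 = (+0.9939, +0.1104)
n_4 = (+0.9343, +0.3565)
n_5 = (+0.7965, +0.6046)
n_6 = (-0.9079, +0.4192)
n_7 = (-0.9280, -0.3727)
  (0,1): δ = 92.83°  ·
  (0,2): δ = 63.12°  ·
  (0,3): δ = 47.96°  ·
  (0,4): δ = 33.41°  ·
  (0,5): δ = 17.10°  ·
  (0,6): δ = 100.92°  ·
  (0,7): δ = 147.58°  ·
  (1,2): δ = 150.29°  ·
  (1,3): δ = 135.13°  ·
  (1,4): δ = 120.58°  ·
  (1,5): δ = 104.27°  ·
  (1,6): δ = 13.75°  ·
  (1,7): δ = 60.41°  ·
  (2,3): δ = 164.84°  ·
  (2,4): δ = 150.29°  ·
  (2,5): δ = 133.98°  ·
  (2,6): δ = 15.96°  ·
  (2,7): δ = 30.70°  ·
  (3,4): δ = 165.45°  ·
  (3,5): δ = 149.14°  ·
  (3,6): δ = 31.12°  ·
  (3,7): δ = 15.54°  ·
  (4,5): δ = 163.69°  ·
  (4,6): δ = 45.67°  ·
  (4,7): δ = 0.99°  ✓
  (5,6): δ = 61.98°  ·
  (5,7): δ = 15.32°  ·
  (6,7): δ = 133.34°  ·
antipodal pairs: 1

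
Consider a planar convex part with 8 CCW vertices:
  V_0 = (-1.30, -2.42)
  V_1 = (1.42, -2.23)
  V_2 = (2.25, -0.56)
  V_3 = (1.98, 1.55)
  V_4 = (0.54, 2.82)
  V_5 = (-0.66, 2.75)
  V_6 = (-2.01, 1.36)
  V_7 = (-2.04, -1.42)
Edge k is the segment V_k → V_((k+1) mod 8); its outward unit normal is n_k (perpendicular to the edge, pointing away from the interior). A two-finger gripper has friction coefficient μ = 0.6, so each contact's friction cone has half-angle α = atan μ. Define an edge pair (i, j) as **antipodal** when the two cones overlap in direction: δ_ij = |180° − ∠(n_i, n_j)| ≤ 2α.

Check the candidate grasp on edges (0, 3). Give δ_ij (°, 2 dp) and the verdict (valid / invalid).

α = atan 0.6 = 30.96°;  2α = 61.93°
edge 0: e_0 = (+2.72, +0.19);  n_0 = (+0.0697, -0.9976)
edge 3: e_3 = (-1.44, +1.27);  n_3 = (+0.6614, +0.7500)
∠(n_0, n_3) = 134.59°
δ = |180° − 134.59°| = 45.41°
45.41° ≤ 2α = 61.93°  →  valid

δ = 45.41°, valid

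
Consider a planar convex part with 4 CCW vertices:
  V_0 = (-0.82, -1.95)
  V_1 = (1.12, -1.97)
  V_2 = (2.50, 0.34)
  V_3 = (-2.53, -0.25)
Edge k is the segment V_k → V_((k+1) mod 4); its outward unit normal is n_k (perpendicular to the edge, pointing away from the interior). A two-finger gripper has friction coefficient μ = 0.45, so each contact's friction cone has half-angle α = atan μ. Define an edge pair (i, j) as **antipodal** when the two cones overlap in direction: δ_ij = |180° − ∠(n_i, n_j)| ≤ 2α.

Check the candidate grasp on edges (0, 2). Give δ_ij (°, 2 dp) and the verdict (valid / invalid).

α = atan 0.45 = 24.23°;  2α = 48.46°
edge 0: e_0 = (+1.94, -0.02);  n_0 = (-0.0103, -0.9999)
edge 2: e_2 = (-5.03, -0.59);  n_2 = (-0.1165, +0.9932)
∠(n_0, n_2) = 172.72°
δ = |180° − 172.72°| = 7.28°
7.28° ≤ 2α = 48.46°  →  valid

δ = 7.28°, valid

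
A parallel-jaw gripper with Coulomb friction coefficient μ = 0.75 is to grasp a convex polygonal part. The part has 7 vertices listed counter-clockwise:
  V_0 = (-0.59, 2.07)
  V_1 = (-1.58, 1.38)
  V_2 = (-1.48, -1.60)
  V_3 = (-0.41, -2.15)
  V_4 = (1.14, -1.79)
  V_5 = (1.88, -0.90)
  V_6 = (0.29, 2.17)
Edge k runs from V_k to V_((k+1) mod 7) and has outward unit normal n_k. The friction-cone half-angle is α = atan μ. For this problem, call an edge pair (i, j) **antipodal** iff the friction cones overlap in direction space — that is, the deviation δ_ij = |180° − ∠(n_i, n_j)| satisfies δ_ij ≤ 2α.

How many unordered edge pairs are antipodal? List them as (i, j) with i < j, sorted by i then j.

count = 9; pairs: (0,2), (0,3), (0,4), (1,4), (1,5), (2,5), (2,6), (3,6), (4,6)

α = atan 0.75 = 36.87°;  2α = 73.74°
n_0 = (-0.5718, +0.8204)
n_1 = (-0.9994, -0.0335)
n_2 = (-0.4572, -0.8894)
n_3 = (+0.2262, -0.9741)
n_4 = (+0.7689, -0.6393)
n_5 = (+0.8880, +0.4599)
n_6 = (-0.1129, +0.9936)
  (0,1): δ = 122.95°  ·
  (0,2): δ = 62.08°  ✓
  (0,3): δ = 21.80°  ✓
  (0,4): δ = 15.38°  ✓
  (0,5): δ = 82.51°  ·
  (0,6): δ = 151.61°  ·
  (1,2): δ = 119.13°  ·
  (1,3): δ = 78.85°  ·
  (1,4): δ = 41.66°  ✓
  (1,5): δ = 25.46°  ✓
  (1,6): δ = 94.56°  ·
  (2,3): δ = 139.72°  ·
  (2,4): δ = 102.54°  ·
  (2,5): δ = 35.42°  ✓
  (2,6): δ = 33.69°  ✓
  (3,4): δ = 142.82°  ·
  (3,5): δ = 75.70°  ·
  (3,6): δ = 6.59°  ✓
  (4,5): δ = 112.88°  ·
  (4,6): δ = 43.77°  ✓
  (5,6): δ = 110.90°  ·
antipodal pairs: 9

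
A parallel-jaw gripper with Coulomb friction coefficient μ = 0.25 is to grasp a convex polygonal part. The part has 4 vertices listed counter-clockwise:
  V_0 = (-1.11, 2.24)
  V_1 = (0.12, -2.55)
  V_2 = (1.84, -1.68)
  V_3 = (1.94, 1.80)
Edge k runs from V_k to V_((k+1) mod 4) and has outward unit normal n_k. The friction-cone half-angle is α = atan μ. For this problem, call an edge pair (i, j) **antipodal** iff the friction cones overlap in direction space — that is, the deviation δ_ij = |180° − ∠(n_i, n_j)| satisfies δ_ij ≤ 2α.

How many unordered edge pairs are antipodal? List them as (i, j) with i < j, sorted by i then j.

count = 1; pairs: (0,2)

α = atan 0.25 = 14.04°;  2α = 28.07°
n_0 = (-0.9686, -0.2487)
n_1 = (+0.4514, -0.8923)
n_2 = (+0.9996, -0.0287)
n_3 = (+0.1428, +0.9898)
  (0,1): δ = 77.57°  ·
  (0,2): δ = 16.05°  ✓
  (0,3): δ = 67.39°  ·
  (1,2): δ = 118.48°  ·
  (1,3): δ = 35.04°  ·
  (2,3): δ = 96.56°  ·
antipodal pairs: 1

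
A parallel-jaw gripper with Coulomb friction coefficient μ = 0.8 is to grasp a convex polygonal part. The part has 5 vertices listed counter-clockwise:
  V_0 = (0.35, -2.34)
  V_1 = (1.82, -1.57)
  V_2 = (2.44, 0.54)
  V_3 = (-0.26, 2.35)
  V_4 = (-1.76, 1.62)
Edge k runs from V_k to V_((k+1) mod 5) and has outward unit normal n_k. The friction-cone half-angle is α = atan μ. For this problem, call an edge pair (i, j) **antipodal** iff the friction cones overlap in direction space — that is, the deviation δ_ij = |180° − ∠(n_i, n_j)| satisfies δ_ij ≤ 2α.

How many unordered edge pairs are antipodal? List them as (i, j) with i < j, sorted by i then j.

count = 5; pairs: (0,2), (0,3), (1,3), (1,4), (2,4)

α = atan 0.8 = 38.66°;  2α = 77.32°
n_0 = (+0.4640, -0.8858)
n_1 = (+0.9594, -0.2819)
n_2 = (+0.5568, +0.8306)
n_3 = (-0.4376, +0.8992)
n_4 = (-0.8825, -0.4702)
  (0,1): δ = 134.02°  ·
  (0,2): δ = 61.48°  ✓
  (0,3): δ = 1.70°  ✓
  (0,4): δ = 90.40°  ·
  (1,2): δ = 107.46°  ·
  (1,3): δ = 47.67°  ✓
  (1,4): δ = 44.42°  ✓
  (2,3): δ = 120.21°  ·
  (2,4): δ = 28.11°  ✓
  (3,4): δ = 87.90°  ·
antipodal pairs: 5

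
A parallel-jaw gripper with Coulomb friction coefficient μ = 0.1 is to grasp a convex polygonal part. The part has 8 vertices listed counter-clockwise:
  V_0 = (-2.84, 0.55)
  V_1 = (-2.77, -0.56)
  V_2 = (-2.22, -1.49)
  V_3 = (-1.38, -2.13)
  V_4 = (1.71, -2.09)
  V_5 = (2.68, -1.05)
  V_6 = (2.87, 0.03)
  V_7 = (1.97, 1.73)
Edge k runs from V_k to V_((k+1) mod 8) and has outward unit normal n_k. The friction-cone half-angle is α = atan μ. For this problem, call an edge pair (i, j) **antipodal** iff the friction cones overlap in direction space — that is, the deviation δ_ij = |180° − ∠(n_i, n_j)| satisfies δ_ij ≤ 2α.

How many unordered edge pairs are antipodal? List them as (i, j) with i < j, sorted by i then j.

count = 1; pairs: (1,6)

α = atan 0.1 = 5.71°;  2α = 11.42°
n_0 = (-0.9980, -0.0629)
n_1 = (-0.8607, -0.5090)
n_2 = (-0.6060, -0.7954)
n_3 = (+0.0129, -0.9999)
n_4 = (+0.7313, -0.6821)
n_5 = (+0.9849, -0.1733)
n_6 = (+0.8838, +0.4679)
n_7 = (-0.2383, +0.9712)
  (0,1): δ = 153.01°  ·
  (0,2): δ = 130.91°  ·
  (0,3): δ = 92.87°  ·
  (0,4): δ = 46.61°  ·
  (0,5): δ = 13.59°  ·
  (0,6): δ = 24.29°  ·
  (0,7): δ = 100.18°  ·
  (1,2): δ = 157.90°  ·
  (1,3): δ = 119.86°  ·
  (1,4): δ = 73.61°  ·
  (1,5): δ = 40.58°  ·
  (1,6): δ = 2.70°  ✓
  (1,7): δ = 73.18°  ·
  (2,3): δ = 141.95°  ·
  (2,4): δ = 95.70°  ·
  (2,5): δ = 62.67°  ·
  (2,6): δ = 24.80°  ·
  (2,7): δ = 51.09°  ·
  (3,4): δ = 133.75°  ·
  (3,5): δ = 100.72°  ·
  (3,6): δ = 62.84°  ·
  (3,7): δ = 13.04°  ·
  (4,5): δ = 146.97°  ·
  (4,6): δ = 109.10°  ·
  (4,7): δ = 33.21°  ·
  (5,6): δ = 142.13°  ·
  (5,7): δ = 66.24°  ·
  (6,7): δ = 104.11°  ·
antipodal pairs: 1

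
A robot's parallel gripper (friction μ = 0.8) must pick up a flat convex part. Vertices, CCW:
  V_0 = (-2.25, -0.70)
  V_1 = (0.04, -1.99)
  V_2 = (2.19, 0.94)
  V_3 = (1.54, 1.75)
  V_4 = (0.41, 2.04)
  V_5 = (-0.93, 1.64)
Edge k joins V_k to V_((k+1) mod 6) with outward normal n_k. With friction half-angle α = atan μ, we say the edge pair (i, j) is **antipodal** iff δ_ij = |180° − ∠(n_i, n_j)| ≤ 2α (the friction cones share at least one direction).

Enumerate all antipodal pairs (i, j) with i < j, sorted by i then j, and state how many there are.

α = atan 0.8 = 38.66°;  2α = 77.32°
n_0 = (-0.4908, -0.8713)
n_1 = (+0.8062, -0.5916)
n_2 = (+0.7799, +0.6259)
n_3 = (+0.2486, +0.9686)
n_4 = (-0.2860, +0.9582)
n_5 = (-0.8710, +0.4913)
  (0,1): δ = 96.88°  ·
  (0,2): δ = 21.86°  ✓
  (0,3): δ = 15.00°  ✓
  (0,4): δ = 46.01°  ✓
  (0,5): δ = 89.97°  ·
  (1,2): δ = 104.98°  ·
  (1,3): δ = 68.12°  ✓
  (1,4): δ = 37.11°  ✓
  (1,5): δ = 6.84°  ✓
  (2,3): δ = 143.14°  ·
  (2,4): δ = 112.13°  ·
  (2,5): δ = 68.17°  ✓
  (3,4): δ = 148.99°  ·
  (3,5): δ = 105.03°  ·
  (4,5): δ = 136.05°  ·
antipodal pairs: 7

count = 7; pairs: (0,2), (0,3), (0,4), (1,3), (1,4), (1,5), (2,5)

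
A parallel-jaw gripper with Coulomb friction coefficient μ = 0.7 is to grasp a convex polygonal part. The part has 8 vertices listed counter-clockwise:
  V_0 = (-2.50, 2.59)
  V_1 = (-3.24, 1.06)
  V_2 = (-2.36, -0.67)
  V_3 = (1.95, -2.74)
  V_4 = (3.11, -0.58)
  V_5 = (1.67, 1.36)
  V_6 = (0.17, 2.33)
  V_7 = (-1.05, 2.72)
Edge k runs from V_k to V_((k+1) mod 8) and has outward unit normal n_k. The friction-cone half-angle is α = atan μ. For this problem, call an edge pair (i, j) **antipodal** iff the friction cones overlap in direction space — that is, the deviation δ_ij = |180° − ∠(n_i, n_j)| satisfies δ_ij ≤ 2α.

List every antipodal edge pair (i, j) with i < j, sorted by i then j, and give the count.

α = atan 0.7 = 34.99°;  2α = 69.98°
n_0 = (-0.9002, +0.4354)
n_1 = (-0.8913, -0.4534)
n_2 = (-0.4329, -0.9014)
n_3 = (+0.8810, -0.4731)
n_4 = (+0.8030, +0.5960)
n_5 = (+0.5430, +0.8397)
n_6 = (+0.3045, +0.9525)
n_7 = (-0.0893, +0.9960)
  (0,1): δ = 127.23°  ·
  (0,2): δ = 89.84°  ·
  (0,3): δ = 2.43°  ✓
  (0,4): δ = 62.40°  ✓
  (0,5): δ = 82.92°  ·
  (0,6): δ = 98.08°  ·
  (0,7): δ = 120.93°  ·
  (1,2): δ = 142.62°  ·
  (1,3): δ = 55.20°  ✓
  (1,4): δ = 9.62°  ✓
  (1,5): δ = 30.15°  ✓
  (1,6): δ = 45.31°  ✓
  (1,7): δ = 68.16°  ✓
  (2,3): δ = 92.58°  ·
  (2,4): δ = 27.76°  ✓
  (2,5): δ = 7.24°  ✓
  (2,6): δ = 7.93°  ✓
  (2,7): δ = 30.78°  ✓
  (3,4): δ = 115.18°  ·
  (3,5): δ = 94.65°  ·
  (3,6): δ = 79.49°  ·
  (3,7): δ = 56.64°  ✓
  (4,5): δ = 159.47°  ·
  (4,6): δ = 144.31°  ·
  (4,7): δ = 121.46°  ·
  (5,6): δ = 164.84°  ·
  (5,7): δ = 141.99°  ·
  (6,7): δ = 157.15°  ·
antipodal pairs: 12

count = 12; pairs: (0,3), (0,4), (1,3), (1,4), (1,5), (1,6), (1,7), (2,4), (2,5), (2,6), (2,7), (3,7)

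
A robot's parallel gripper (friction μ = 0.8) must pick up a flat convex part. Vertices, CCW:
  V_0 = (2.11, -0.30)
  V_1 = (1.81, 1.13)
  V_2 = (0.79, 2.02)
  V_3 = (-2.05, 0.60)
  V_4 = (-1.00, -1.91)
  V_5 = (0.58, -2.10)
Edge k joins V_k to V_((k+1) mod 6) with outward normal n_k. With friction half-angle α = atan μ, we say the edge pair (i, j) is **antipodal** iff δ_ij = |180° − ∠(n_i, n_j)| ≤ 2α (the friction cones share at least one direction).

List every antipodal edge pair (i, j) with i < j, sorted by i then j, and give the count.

α = atan 0.8 = 38.66°;  2α = 77.32°
n_0 = (+0.9787, +0.2053)
n_1 = (+0.6575, +0.7535)
n_2 = (-0.4472, +0.8944)
n_3 = (-0.9225, -0.3859)
n_4 = (-0.1194, -0.9928)
n_5 = (+0.7619, -0.6476)
  (0,1): δ = 142.95°  ·
  (0,2): δ = 75.28°  ✓
  (0,3): δ = 10.85°  ✓
  (0,4): δ = 71.29°  ✓
  (0,5): δ = 127.79°  ·
  (1,2): δ = 112.33°  ·
  (1,3): δ = 26.19°  ✓
  (1,4): δ = 34.25°  ✓
  (1,5): δ = 90.74°  ·
  (2,3): δ = 93.86°  ·
  (2,4): δ = 33.42°  ✓
  (2,5): δ = 23.07°  ✓
  (3,4): δ = 119.56°  ·
  (3,5): δ = 63.07°  ✓
  (4,5): δ = 123.51°  ·
antipodal pairs: 8

count = 8; pairs: (0,2), (0,3), (0,4), (1,3), (1,4), (2,4), (2,5), (3,5)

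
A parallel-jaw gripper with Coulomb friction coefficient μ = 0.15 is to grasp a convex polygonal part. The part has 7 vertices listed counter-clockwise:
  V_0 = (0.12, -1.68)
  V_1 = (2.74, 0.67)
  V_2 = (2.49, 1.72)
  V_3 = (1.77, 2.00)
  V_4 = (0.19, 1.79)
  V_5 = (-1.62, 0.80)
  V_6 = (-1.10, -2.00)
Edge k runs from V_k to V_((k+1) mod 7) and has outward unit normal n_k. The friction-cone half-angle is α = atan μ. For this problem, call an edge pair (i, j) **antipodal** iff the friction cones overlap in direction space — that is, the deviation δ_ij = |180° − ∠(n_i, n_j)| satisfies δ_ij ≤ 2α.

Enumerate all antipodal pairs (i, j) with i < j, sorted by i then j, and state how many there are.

α = atan 0.15 = 8.53°;  2α = 17.06°
n_0 = (+0.6677, -0.7444)
n_1 = (+0.9728, +0.2316)
n_2 = (+0.3624, +0.9320)
n_3 = (-0.1318, +0.9913)
n_4 = (-0.4799, +0.8773)
n_5 = (-0.9832, -0.1826)
n_6 = (+0.2537, -0.9673)
  (0,1): δ = 118.50°  ·
  (0,2): δ = 63.14°  ·
  (0,3): δ = 34.32°  ·
  (0,4): δ = 13.21°  ✓
  (0,5): δ = 58.63°  ·
  (0,6): δ = 152.81°  ·
  (1,2): δ = 124.64°  ·
  (1,3): δ = 95.82°  ·
  (1,4): δ = 74.72°  ·
  (1,5): δ = 2.87°  ✓
  (1,6): δ = 91.30°  ·
  (2,3): δ = 151.18°  ·
  (2,4): δ = 130.07°  ·
  (2,5): δ = 58.23°  ·
  (2,6): δ = 35.95°  ·
  (3,4): δ = 158.89°  ·
  (3,5): δ = 87.05°  ·
  (3,6): δ = 7.13°  ✓
  (4,5): δ = 108.16°  ·
  (4,6): δ = 13.98°  ✓
  (5,6): δ = 85.82°  ·
antipodal pairs: 4

count = 4; pairs: (0,4), (1,5), (3,6), (4,6)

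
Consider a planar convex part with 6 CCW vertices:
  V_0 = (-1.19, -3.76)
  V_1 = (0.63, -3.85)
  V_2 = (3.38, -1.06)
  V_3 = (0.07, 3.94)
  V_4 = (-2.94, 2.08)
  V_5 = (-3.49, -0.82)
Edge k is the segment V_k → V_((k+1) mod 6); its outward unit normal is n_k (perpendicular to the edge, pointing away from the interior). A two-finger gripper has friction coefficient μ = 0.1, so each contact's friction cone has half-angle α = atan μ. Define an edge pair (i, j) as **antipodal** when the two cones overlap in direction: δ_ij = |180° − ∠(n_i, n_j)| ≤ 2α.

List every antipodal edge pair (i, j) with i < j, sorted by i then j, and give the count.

α = atan 0.1 = 5.71°;  2α = 11.42°
n_0 = (-0.0494, -0.9988)
n_1 = (+0.7122, -0.7020)
n_2 = (+0.8338, +0.5520)
n_3 = (-0.5257, +0.8507)
n_4 = (-0.9825, +0.1863)
n_5 = (-0.7876, -0.6162)
  (0,1): δ = 131.76°  ·
  (0,2): δ = 53.66°  ·
  (0,3): δ = 34.54°  ·
  (0,4): δ = 82.09°  ·
  (0,5): δ = 130.87°  ·
  (1,2): δ = 101.91°  ·
  (1,3): δ = 13.70°  ·
  (1,4): δ = 33.85°  ·
  (1,5): δ = 82.62°  ·
  (2,3): δ = 91.79°  ·
  (2,4): δ = 44.24°  ·
  (2,5): δ = 4.53°  ✓
  (3,4): δ = 132.45°  ·
  (3,5): δ = 83.68°  ·
  (4,5): δ = 131.22°  ·
antipodal pairs: 1

count = 1; pairs: (2,5)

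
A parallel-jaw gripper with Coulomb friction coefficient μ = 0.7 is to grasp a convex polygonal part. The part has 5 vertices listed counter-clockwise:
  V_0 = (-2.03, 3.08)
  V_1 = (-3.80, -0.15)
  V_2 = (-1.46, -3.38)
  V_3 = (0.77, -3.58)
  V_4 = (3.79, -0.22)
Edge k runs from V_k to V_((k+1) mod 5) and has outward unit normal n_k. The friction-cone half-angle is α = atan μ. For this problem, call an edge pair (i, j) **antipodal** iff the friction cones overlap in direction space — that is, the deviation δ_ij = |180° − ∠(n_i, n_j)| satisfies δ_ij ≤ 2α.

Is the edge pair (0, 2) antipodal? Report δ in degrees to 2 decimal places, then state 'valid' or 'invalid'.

δ = 66.40°, valid

α = atan 0.7 = 34.99°;  2α = 69.98°
edge 0: e_0 = (-1.77, -3.23);  n_0 = (-0.8770, +0.4806)
edge 2: e_2 = (+2.23, -0.20);  n_2 = (-0.0893, -0.9960)
∠(n_0, n_2) = 113.60°
δ = |180° − 113.60°| = 66.40°
66.40° ≤ 2α = 69.98°  →  valid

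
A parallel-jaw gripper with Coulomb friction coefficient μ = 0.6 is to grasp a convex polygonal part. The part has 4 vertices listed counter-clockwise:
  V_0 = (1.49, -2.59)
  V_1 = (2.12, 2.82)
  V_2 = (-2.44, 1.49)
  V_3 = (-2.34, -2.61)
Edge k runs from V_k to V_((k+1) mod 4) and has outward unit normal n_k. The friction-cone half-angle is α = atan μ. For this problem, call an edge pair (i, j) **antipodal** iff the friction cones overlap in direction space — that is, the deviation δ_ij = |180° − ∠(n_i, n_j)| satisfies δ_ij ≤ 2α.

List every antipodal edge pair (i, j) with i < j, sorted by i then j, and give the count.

α = atan 0.6 = 30.96°;  2α = 61.93°
n_0 = (+0.9933, -0.1157)
n_1 = (-0.2800, +0.9600)
n_2 = (-0.9997, -0.0244)
n_3 = (+0.0052, -1.0000)
  (0,1): δ = 67.10°  ·
  (0,2): δ = 8.04°  ✓
  (0,3): δ = 96.94°  ·
  (1,2): δ = 104.86°  ·
  (1,3): δ = 15.96°  ✓
  (2,3): δ = 91.10°  ·
antipodal pairs: 2

count = 2; pairs: (0,2), (1,3)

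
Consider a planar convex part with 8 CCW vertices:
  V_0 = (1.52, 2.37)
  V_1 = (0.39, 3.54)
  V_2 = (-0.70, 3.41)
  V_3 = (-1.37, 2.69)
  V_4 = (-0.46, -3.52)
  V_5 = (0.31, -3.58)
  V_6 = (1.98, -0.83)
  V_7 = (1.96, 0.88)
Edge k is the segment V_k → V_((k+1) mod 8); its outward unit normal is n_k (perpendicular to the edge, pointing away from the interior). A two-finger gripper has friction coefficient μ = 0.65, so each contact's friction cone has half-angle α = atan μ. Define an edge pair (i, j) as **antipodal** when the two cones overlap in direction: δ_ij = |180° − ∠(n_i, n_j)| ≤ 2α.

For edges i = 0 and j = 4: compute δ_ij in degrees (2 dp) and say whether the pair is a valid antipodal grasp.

α = atan 0.65 = 33.02°;  2α = 66.05°
edge 0: e_0 = (-1.13, +1.17);  n_0 = (+0.7193, +0.6947)
edge 4: e_4 = (+0.77, -0.06);  n_4 = (-0.0777, -0.9970)
∠(n_0, n_4) = 138.46°
δ = |180° − 138.46°| = 41.54°
41.54° ≤ 2α = 66.05°  →  valid

δ = 41.54°, valid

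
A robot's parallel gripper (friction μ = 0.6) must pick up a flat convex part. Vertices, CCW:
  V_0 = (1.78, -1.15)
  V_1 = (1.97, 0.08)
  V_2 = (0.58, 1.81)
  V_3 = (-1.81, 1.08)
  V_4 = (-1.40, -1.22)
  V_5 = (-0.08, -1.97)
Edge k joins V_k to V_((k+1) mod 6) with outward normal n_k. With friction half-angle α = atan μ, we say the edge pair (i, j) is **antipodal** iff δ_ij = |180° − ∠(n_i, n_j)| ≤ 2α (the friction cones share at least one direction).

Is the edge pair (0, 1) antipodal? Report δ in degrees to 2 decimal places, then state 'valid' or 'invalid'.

δ = 132.44°, invalid

α = atan 0.6 = 30.96°;  2α = 61.93°
edge 0: e_0 = (+0.19, +1.23);  n_0 = (+0.9883, -0.1527)
edge 1: e_1 = (-1.39, +1.73);  n_1 = (+0.7795, +0.6263)
∠(n_0, n_1) = 47.56°
δ = |180° − 47.56°| = 132.44°
132.44° > 2α = 61.93°  →  invalid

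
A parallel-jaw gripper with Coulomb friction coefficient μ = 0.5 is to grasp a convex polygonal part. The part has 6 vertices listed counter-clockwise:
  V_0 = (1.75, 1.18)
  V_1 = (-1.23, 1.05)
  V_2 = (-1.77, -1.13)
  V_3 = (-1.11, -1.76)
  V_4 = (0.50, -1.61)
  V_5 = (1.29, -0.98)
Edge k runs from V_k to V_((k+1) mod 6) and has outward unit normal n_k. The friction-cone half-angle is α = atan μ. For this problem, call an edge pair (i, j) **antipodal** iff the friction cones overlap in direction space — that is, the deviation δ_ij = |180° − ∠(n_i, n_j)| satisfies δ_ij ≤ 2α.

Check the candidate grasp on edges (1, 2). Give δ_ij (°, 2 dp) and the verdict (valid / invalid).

δ = 119.76°, invalid

α = atan 0.5 = 26.57°;  2α = 53.13°
edge 1: e_1 = (-0.54, -2.18);  n_1 = (-0.9707, +0.2404)
edge 2: e_2 = (+0.66, -0.63);  n_2 = (-0.6905, -0.7234)
∠(n_1, n_2) = 60.24°
δ = |180° − 60.24°| = 119.76°
119.76° > 2α = 53.13°  →  invalid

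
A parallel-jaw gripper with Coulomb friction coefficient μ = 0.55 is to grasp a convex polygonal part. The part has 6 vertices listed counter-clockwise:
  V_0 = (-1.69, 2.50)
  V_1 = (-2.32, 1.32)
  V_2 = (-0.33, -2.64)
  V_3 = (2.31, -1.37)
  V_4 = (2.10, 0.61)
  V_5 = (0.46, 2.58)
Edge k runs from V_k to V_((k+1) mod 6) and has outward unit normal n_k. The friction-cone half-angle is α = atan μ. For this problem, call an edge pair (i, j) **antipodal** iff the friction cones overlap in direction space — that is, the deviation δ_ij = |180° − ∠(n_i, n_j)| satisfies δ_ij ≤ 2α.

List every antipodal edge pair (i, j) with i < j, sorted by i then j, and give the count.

α = atan 0.55 = 28.81°;  2α = 57.62°
n_0 = (-0.8821, +0.4710)
n_1 = (-0.8935, -0.4490)
n_2 = (+0.4335, -0.9011)
n_3 = (+0.9944, +0.1055)
n_4 = (+0.7685, +0.6398)
n_5 = (-0.0372, +0.9993)
  (0,1): δ = 125.22°  ·
  (0,2): δ = 36.21°  ✓
  (0,3): δ = 34.15°  ✓
  (0,4): δ = 67.87°  ·
  (0,5): δ = 120.23°  ·
  (1,2): δ = 90.99°  ·
  (1,3): δ = 20.63°  ✓
  (1,4): δ = 13.10°  ✓
  (1,5): δ = 65.45°  ·
  (2,3): δ = 109.64°  ·
  (2,4): δ = 75.91°  ·
  (2,5): δ = 23.56°  ✓
  (3,4): δ = 146.28°  ·
  (3,5): δ = 93.92°  ·
  (4,5): δ = 127.65°  ·
antipodal pairs: 5

count = 5; pairs: (0,2), (0,3), (1,3), (1,4), (2,5)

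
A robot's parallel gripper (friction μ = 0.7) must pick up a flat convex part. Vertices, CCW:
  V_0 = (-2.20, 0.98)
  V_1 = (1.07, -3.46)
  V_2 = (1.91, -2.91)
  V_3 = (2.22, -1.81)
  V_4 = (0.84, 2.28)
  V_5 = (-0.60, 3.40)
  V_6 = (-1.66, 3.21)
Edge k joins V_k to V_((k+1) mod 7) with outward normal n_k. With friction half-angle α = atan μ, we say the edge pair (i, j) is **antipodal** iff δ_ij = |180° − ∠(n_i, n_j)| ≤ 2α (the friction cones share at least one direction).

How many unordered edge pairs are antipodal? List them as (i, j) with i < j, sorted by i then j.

count = 10; pairs: (0,2), (0,3), (0,4), (0,5), (1,5), (1,6), (2,5), (2,6), (3,6), (4,6)

α = atan 0.7 = 34.99°;  2α = 69.98°
n_0 = (-0.8052, -0.5930)
n_1 = (+0.5478, -0.8366)
n_2 = (+0.9625, -0.2713)
n_3 = (+0.9475, +0.3197)
n_4 = (+0.6139, +0.7894)
n_5 = (-0.1764, +0.9843)
n_6 = (-0.9719, +0.2354)
  (0,1): δ = 93.16°  ·
  (0,2): δ = 52.11°  ✓
  (0,3): δ = 17.73°  ✓
  (0,4): δ = 15.75°  ✓
  (0,5): δ = 63.79°  ✓
  (0,6): δ = 130.02°  ·
  (1,2): δ = 138.95°  ·
  (1,3): δ = 104.57°  ·
  (1,4): δ = 71.09°  ·
  (1,5): δ = 23.05°  ✓
  (1,6): δ = 43.17°  ✓
  (2,3): δ = 145.62°  ·
  (2,4): δ = 112.14°  ·
  (2,5): δ = 64.10°  ✓
  (2,6): δ = 2.13°  ✓
  (3,4): δ = 146.52°  ·
  (3,5): δ = 98.48°  ·
  (3,6): δ = 32.26°  ✓
  (4,5): δ = 131.96°  ·
  (4,6): δ = 65.74°  ✓
  (5,6): δ = 113.77°  ·
antipodal pairs: 10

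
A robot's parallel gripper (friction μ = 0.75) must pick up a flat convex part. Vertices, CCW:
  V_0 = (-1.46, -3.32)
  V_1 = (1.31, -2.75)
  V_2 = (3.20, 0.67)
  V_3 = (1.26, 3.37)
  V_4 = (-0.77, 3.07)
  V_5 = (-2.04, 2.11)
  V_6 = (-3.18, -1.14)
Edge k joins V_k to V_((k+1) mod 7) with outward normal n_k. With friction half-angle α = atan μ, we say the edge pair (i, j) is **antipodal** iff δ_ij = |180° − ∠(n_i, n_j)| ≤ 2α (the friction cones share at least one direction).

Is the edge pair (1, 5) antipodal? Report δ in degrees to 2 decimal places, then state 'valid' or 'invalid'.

δ = 9.60°, valid

α = atan 0.75 = 36.87°;  2α = 73.74°
edge 1: e_1 = (+1.89, +3.42);  n_1 = (+0.8752, -0.4837)
edge 5: e_5 = (-1.14, -3.25);  n_5 = (-0.9436, +0.3310)
∠(n_1, n_5) = 170.40°
δ = |180° − 170.40°| = 9.60°
9.60° ≤ 2α = 73.74°  →  valid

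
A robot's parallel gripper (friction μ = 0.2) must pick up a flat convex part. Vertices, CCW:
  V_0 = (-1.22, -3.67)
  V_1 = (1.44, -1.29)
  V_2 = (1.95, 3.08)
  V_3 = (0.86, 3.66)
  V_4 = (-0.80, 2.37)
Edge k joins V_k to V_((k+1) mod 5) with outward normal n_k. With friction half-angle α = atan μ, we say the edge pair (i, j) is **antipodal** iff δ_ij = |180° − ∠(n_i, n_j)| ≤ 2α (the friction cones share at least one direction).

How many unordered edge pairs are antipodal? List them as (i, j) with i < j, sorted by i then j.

α = atan 0.2 = 11.31°;  2α = 22.62°
n_0 = (+0.6668, -0.7452)
n_1 = (+0.9933, -0.1159)
n_2 = (+0.4697, +0.8828)
n_3 = (-0.6136, +0.7896)
n_4 = (-0.9976, +0.0694)
  (0,1): δ = 138.48°  ·
  (0,2): δ = 69.84°  ·
  (0,3): δ = 3.97°  ✓
  (0,4): δ = 44.20°  ·
  (1,2): δ = 111.36°  ·
  (1,3): δ = 45.49°  ·
  (1,4): δ = 2.68°  ✓
  (2,3): δ = 114.13°  ·
  (2,4): δ = 65.96°  ·
  (3,4): δ = 131.83°  ·
antipodal pairs: 2

count = 2; pairs: (0,3), (1,4)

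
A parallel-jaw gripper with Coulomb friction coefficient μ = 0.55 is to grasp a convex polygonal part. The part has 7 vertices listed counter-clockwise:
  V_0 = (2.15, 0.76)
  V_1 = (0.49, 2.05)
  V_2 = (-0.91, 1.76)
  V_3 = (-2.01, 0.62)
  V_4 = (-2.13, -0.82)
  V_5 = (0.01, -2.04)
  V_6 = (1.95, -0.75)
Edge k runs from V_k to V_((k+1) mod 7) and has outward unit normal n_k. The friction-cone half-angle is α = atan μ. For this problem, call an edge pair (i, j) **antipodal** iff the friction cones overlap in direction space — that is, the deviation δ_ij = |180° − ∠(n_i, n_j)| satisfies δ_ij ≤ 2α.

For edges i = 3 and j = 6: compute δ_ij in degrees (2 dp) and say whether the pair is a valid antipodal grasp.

δ = 2.78°, valid

α = atan 0.55 = 28.81°;  2α = 57.62°
edge 3: e_3 = (-0.12, -1.44);  n_3 = (-0.9965, +0.0830)
edge 6: e_6 = (+0.20, +1.51);  n_6 = (+0.9913, -0.1313)
∠(n_3, n_6) = 177.22°
δ = |180° − 177.22°| = 2.78°
2.78° ≤ 2α = 57.62°  →  valid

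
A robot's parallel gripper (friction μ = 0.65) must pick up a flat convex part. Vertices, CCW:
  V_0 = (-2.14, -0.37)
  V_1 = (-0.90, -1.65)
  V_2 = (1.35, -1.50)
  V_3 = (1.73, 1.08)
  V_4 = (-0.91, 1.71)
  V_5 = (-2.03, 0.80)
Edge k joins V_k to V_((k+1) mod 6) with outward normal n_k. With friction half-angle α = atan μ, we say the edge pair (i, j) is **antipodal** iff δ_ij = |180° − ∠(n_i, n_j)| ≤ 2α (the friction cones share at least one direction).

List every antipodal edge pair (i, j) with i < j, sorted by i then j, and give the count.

α = atan 0.65 = 33.02°;  2α = 66.05°
n_0 = (-0.7182, -0.6958)
n_1 = (+0.0665, -0.9978)
n_2 = (+0.9893, -0.1457)
n_3 = (+0.2321, +0.9727)
n_4 = (-0.6306, +0.7761)
n_5 = (-0.9956, +0.0936)
  (0,1): δ = 130.28°  ·
  (0,2): δ = 52.47°  ✓
  (0,3): δ = 32.49°  ✓
  (0,4): δ = 85.00°  ·
  (0,5): δ = 130.54°  ·
  (1,2): δ = 102.19°  ·
  (1,3): δ = 17.24°  ✓
  (1,4): δ = 35.28°  ✓
  (1,5): δ = 80.81°  ·
  (2,3): δ = 95.04°  ·
  (2,4): δ = 42.53°  ✓
  (2,5): δ = 3.01°  ✓
  (3,4): δ = 127.48°  ·
  (3,5): δ = 81.95°  ·
  (4,5): δ = 134.46°  ·
antipodal pairs: 6

count = 6; pairs: (0,2), (0,3), (1,3), (1,4), (2,4), (2,5)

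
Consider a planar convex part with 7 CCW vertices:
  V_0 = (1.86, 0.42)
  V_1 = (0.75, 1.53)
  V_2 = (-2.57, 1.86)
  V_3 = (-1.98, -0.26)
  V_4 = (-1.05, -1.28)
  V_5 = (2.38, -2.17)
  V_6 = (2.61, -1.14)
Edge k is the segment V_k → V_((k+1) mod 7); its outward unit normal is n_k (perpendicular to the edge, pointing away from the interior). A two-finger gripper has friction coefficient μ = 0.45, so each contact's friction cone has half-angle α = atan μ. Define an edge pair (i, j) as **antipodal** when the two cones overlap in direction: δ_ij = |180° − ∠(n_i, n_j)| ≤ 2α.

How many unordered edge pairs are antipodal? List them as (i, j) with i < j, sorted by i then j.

count = 8; pairs: (0,2), (0,3), (0,4), (1,3), (1,4), (2,5), (2,6), (3,6)

α = atan 0.45 = 24.23°;  2α = 48.46°
n_0 = (+0.7071, +0.7071)
n_1 = (+0.0989, +0.9951)
n_2 = (-0.9634, -0.2681)
n_3 = (-0.7390, -0.6738)
n_4 = (-0.2512, -0.9679)
n_5 = (+0.9760, -0.2179)
n_6 = (+0.9013, +0.4333)
  (0,1): δ = 140.68°  ·
  (0,2): δ = 29.45°  ✓
  (0,3): δ = 2.64°  ✓
  (0,4): δ = 30.45°  ✓
  (0,5): δ = 122.41°  ·
  (0,6): δ = 160.68°  ·
  (1,2): δ = 68.77°  ·
  (1,3): δ = 41.97°  ✓
  (1,4): δ = 8.87°  ✓
  (1,5): δ = 83.09°  ·
  (1,6): δ = 121.35°  ·
  (2,3): δ = 153.19°  ·
  (2,4): δ = 120.10°  ·
  (2,5): δ = 28.14°  ✓
  (2,6): δ = 10.12°  ✓
  (3,4): δ = 146.90°  ·
  (3,5): δ = 54.95°  ·
  (3,6): δ = 16.68°  ✓
  (4,5): δ = 88.04°  ·
  (4,6): δ = 49.78°  ·
  (5,6): δ = 141.74°  ·
antipodal pairs: 8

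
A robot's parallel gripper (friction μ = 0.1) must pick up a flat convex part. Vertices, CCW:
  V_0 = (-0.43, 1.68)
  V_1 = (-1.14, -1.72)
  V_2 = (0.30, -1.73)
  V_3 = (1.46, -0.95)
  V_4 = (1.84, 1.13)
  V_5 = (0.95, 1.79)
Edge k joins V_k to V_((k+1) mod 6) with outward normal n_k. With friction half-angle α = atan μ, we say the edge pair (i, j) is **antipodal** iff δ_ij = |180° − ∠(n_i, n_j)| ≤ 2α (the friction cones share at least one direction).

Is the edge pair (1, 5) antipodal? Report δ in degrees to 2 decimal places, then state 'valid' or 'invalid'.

α = atan 0.1 = 5.71°;  2α = 11.42°
edge 1: e_1 = (+1.44, -0.01);  n_1 = (-0.0069, -1.0000)
edge 5: e_5 = (-1.38, -0.11);  n_5 = (-0.0795, +0.9968)
∠(n_1, n_5) = 175.04°
δ = |180° − 175.04°| = 4.96°
4.96° ≤ 2α = 11.42°  →  valid

δ = 4.96°, valid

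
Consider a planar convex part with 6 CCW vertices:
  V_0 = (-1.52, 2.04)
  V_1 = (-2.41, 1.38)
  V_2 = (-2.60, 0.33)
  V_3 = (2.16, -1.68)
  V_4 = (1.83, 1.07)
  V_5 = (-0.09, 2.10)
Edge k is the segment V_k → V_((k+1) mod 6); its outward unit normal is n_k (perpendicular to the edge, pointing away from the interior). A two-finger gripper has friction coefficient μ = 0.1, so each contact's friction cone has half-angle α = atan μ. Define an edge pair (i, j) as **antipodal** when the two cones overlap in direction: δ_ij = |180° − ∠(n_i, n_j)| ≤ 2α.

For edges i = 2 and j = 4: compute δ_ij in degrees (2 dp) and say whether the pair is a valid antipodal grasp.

α = atan 0.1 = 5.71°;  2α = 11.42°
edge 2: e_2 = (+4.76, -2.01);  n_2 = (-0.3890, -0.9212)
edge 4: e_4 = (-1.92, +1.03);  n_4 = (+0.4727, +0.8812)
∠(n_2, n_4) = 174.68°
δ = |180° − 174.68°| = 5.32°
5.32° ≤ 2α = 11.42°  →  valid

δ = 5.32°, valid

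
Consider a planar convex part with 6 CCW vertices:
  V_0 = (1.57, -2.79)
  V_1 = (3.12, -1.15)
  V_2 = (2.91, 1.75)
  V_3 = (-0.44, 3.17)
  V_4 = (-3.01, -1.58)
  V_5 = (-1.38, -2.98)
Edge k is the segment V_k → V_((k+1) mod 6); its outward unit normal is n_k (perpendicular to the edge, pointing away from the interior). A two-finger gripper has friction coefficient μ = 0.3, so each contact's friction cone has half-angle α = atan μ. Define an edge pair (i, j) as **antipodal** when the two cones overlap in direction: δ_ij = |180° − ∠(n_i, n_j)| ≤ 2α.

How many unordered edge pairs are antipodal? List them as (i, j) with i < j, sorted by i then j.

count = 4; pairs: (0,3), (1,3), (2,4), (2,5)

α = atan 0.3 = 16.70°;  2α = 33.40°
n_0 = (+0.7268, -0.6869)
n_1 = (+0.9974, +0.0722)
n_2 = (+0.3903, +0.9207)
n_3 = (-0.8795, +0.4759)
n_4 = (-0.6516, -0.7586)
n_5 = (+0.0643, -0.9979)
  (0,1): δ = 132.47°  ·
  (0,2): δ = 69.59°  ·
  (0,3): δ = 14.97°  ✓
  (0,4): δ = 92.72°  ·
  (0,5): δ = 137.07°  ·
  (1,2): δ = 117.11°  ·
  (1,3): δ = 32.56°  ✓
  (1,4): δ = 45.20°  ·
  (1,5): δ = 89.54°  ·
  (2,3): δ = 95.44°  ·
  (2,4): δ = 17.69°  ✓
  (2,5): δ = 26.66°  ✓
  (3,4): δ = 102.24°  ·
  (3,5): δ = 57.90°  ·
  (4,5): δ = 135.66°  ·
antipodal pairs: 4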